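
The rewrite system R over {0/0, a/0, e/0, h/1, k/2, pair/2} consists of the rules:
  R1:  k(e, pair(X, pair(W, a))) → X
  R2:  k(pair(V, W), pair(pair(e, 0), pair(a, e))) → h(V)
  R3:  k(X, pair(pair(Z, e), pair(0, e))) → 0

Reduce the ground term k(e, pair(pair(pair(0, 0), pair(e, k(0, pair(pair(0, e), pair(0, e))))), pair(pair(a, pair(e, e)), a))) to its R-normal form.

pair(pair(0, 0), pair(e, 0))

1. k(e, pair(pair(pair(0, 0), pair(e, k(0, pair(pair(0, e), pair(0, e))))), pair(pair(a, pair(e, e)), a)))  →  pair(pair(0, 0), pair(e, k(0, pair(pair(0, e), pair(0, e)))))   [R1 at ε]
2. pair(pair(0, 0), pair(e, k(0, pair(pair(0, e), pair(0, e)))))  →  pair(pair(0, 0), pair(e, 0))   [R3 at 2.2]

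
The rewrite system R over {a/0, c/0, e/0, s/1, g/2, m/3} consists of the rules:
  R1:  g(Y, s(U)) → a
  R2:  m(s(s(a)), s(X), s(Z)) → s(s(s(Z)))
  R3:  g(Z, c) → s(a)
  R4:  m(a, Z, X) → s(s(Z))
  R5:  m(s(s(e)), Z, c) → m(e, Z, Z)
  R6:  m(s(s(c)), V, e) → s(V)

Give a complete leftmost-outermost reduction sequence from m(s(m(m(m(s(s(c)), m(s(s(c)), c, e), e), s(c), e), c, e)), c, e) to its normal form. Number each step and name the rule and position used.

1. m(s(m(m(m(s(s(c)), m(s(s(c)), c, e), e), s(c), e), c, e)), c, e)  →  m(s(m(m(s(m(s(s(c)), c, e)), s(c), e), c, e)), c, e)   [R6 at 1.1.1.1]
2. m(s(m(m(s(m(s(s(c)), c, e)), s(c), e), c, e)), c, e)  →  m(s(m(m(s(s(c)), s(c), e), c, e)), c, e)   [R6 at 1.1.1.1.1]
3. m(s(m(m(s(s(c)), s(c), e), c, e)), c, e)  →  m(s(m(s(s(c)), c, e)), c, e)   [R6 at 1.1.1]
4. m(s(m(s(s(c)), c, e)), c, e)  →  m(s(s(c)), c, e)   [R6 at 1.1]
5. m(s(s(c)), c, e)  →  s(c)   [R6 at ε]

s(c)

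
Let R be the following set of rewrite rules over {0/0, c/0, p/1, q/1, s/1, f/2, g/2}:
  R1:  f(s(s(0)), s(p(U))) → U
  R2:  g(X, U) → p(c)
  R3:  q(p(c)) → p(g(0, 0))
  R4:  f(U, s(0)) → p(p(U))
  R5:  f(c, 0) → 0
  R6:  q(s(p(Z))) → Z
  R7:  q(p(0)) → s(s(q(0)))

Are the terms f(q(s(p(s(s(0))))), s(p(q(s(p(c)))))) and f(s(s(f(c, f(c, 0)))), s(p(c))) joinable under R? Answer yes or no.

Reduce t₁ = f(q(s(p(s(s(0))))), s(p(q(s(p(c)))))):
1. f(q(s(p(s(s(0))))), s(p(q(s(p(c))))))  →  f(s(s(0)), s(p(q(s(p(c))))))   [R6 at 1]
2. f(s(s(0)), s(p(q(s(p(c))))))  →  q(s(p(c)))   [R1 at ε]
3. q(s(p(c)))  →  c   [R6 at ε]

Reduce t₂ = f(s(s(f(c, f(c, 0)))), s(p(c))):
1. f(s(s(f(c, f(c, 0)))), s(p(c)))  →  f(s(s(f(c, 0))), s(p(c)))   [R5 at 1.1.1.2]
2. f(s(s(f(c, 0))), s(p(c)))  →  f(s(s(0)), s(p(c)))   [R5 at 1.1.1]
3. f(s(s(0)), s(p(c)))  →  c   [R1 at ε]

yes — NF(t₁) = c, NF(t₂) = c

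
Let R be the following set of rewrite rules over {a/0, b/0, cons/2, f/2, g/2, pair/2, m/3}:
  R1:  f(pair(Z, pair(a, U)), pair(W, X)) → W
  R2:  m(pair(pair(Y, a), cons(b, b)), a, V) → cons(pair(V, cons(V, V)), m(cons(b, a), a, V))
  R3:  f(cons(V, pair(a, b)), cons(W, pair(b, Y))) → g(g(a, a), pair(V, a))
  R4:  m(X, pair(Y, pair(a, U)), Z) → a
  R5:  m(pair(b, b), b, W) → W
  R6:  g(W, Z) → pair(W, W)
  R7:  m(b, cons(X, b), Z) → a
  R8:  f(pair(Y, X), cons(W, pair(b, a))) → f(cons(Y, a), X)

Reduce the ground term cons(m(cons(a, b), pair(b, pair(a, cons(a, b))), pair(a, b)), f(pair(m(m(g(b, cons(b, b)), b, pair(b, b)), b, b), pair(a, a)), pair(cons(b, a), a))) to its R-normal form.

cons(a, cons(b, a))

1. cons(m(cons(a, b), pair(b, pair(a, cons(a, b))), pair(a, b)), f(pair(m(m(g(b, cons(b, b)), b, pair(b, b)), b, b), pair(a, a)), pair(cons(b, a), a)))  →  cons(a, f(pair(m(m(g(b, cons(b, b)), b, pair(b, b)), b, b), pair(a, a)), pair(cons(b, a), a)))   [R4 at 1]
2. cons(a, f(pair(m(m(g(b, cons(b, b)), b, pair(b, b)), b, b), pair(a, a)), pair(cons(b, a), a)))  →  cons(a, cons(b, a))   [R1 at 2]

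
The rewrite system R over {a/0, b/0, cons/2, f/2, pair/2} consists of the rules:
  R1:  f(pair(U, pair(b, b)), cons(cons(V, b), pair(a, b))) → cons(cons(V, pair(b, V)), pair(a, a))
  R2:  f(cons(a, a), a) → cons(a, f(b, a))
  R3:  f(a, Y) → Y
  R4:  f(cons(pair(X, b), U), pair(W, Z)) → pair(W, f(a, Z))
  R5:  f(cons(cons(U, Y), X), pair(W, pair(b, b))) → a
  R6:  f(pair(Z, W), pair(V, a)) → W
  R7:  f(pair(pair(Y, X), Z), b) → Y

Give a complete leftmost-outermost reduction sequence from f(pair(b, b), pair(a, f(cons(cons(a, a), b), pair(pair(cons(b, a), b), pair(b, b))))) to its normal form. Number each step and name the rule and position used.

1. f(pair(b, b), pair(a, f(cons(cons(a, a), b), pair(pair(cons(b, a), b), pair(b, b)))))  →  f(pair(b, b), pair(a, a))   [R5 at 2.2]
2. f(pair(b, b), pair(a, a))  →  b   [R6 at ε]

b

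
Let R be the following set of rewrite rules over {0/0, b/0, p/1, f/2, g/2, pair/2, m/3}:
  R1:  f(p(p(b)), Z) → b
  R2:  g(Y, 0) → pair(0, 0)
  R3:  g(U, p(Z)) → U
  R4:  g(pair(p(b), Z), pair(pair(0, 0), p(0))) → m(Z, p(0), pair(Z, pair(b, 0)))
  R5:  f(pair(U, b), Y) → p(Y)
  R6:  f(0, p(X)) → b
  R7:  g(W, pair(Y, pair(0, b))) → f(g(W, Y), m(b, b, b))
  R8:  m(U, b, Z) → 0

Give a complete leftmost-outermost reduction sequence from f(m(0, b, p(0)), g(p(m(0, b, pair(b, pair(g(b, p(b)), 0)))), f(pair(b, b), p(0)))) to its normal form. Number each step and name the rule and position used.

b

1. f(m(0, b, p(0)), g(p(m(0, b, pair(b, pair(g(b, p(b)), 0)))), f(pair(b, b), p(0))))  →  f(0, g(p(m(0, b, pair(b, pair(g(b, p(b)), 0)))), f(pair(b, b), p(0))))   [R8 at 1]
2. f(0, g(p(m(0, b, pair(b, pair(g(b, p(b)), 0)))), f(pair(b, b), p(0))))  →  f(0, g(p(0), f(pair(b, b), p(0))))   [R8 at 2.1.1]
3. f(0, g(p(0), f(pair(b, b), p(0))))  →  f(0, g(p(0), p(p(0))))   [R5 at 2.2]
4. f(0, g(p(0), p(p(0))))  →  f(0, p(0))   [R3 at 2]
5. f(0, p(0))  →  b   [R6 at ε]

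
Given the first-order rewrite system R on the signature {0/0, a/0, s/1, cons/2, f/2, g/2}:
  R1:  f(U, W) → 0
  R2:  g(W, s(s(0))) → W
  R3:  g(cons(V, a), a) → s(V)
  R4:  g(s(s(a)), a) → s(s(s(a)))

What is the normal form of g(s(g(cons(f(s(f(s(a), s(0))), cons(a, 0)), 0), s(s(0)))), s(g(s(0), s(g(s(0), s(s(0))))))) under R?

1. g(s(g(cons(f(s(f(s(a), s(0))), cons(a, 0)), 0), s(s(0)))), s(g(s(0), s(g(s(0), s(s(0)))))))  →  g(s(cons(f(s(f(s(a), s(0))), cons(a, 0)), 0)), s(g(s(0), s(g(s(0), s(s(0)))))))   [R2 at 1.1]
2. g(s(cons(f(s(f(s(a), s(0))), cons(a, 0)), 0)), s(g(s(0), s(g(s(0), s(s(0)))))))  →  g(s(cons(0, 0)), s(g(s(0), s(g(s(0), s(s(0)))))))   [R1 at 1.1.1]
3. g(s(cons(0, 0)), s(g(s(0), s(g(s(0), s(s(0)))))))  →  g(s(cons(0, 0)), s(g(s(0), s(s(0)))))   [R2 at 2.1.2.1]
4. g(s(cons(0, 0)), s(g(s(0), s(s(0)))))  →  g(s(cons(0, 0)), s(s(0)))   [R2 at 2.1]
5. g(s(cons(0, 0)), s(s(0)))  →  s(cons(0, 0))   [R2 at ε]

s(cons(0, 0))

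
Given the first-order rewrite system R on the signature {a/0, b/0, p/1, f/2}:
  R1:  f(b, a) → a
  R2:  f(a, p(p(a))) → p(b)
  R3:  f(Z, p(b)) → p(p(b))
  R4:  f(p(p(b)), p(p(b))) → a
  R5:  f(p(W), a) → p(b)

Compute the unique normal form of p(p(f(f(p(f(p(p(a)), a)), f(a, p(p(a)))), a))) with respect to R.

1. p(p(f(f(p(f(p(p(a)), a)), f(a, p(p(a)))), a)))  →  p(p(f(f(p(p(b)), f(a, p(p(a)))), a)))   [R5 at 1.1.1.1.1]
2. p(p(f(f(p(p(b)), f(a, p(p(a)))), a)))  →  p(p(f(f(p(p(b)), p(b)), a)))   [R2 at 1.1.1.2]
3. p(p(f(f(p(p(b)), p(b)), a)))  →  p(p(f(p(p(b)), a)))   [R3 at 1.1.1]
4. p(p(f(p(p(b)), a)))  →  p(p(p(b)))   [R5 at 1.1]

p(p(p(b)))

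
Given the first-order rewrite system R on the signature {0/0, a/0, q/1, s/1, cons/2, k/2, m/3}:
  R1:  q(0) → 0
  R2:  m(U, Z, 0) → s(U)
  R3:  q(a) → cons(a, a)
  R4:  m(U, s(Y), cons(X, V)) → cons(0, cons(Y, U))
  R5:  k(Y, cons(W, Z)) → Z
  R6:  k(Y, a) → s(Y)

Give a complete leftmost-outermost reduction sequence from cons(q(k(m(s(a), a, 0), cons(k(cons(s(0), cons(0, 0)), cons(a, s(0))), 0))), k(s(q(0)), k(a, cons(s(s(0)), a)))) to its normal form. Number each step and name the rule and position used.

1. cons(q(k(m(s(a), a, 0), cons(k(cons(s(0), cons(0, 0)), cons(a, s(0))), 0))), k(s(q(0)), k(a, cons(s(s(0)), a))))  →  cons(q(0), k(s(q(0)), k(a, cons(s(s(0)), a))))   [R5 at 1.1]
2. cons(q(0), k(s(q(0)), k(a, cons(s(s(0)), a))))  →  cons(0, k(s(q(0)), k(a, cons(s(s(0)), a))))   [R1 at 1]
3. cons(0, k(s(q(0)), k(a, cons(s(s(0)), a))))  →  cons(0, k(s(0), k(a, cons(s(s(0)), a))))   [R1 at 2.1.1]
4. cons(0, k(s(0), k(a, cons(s(s(0)), a))))  →  cons(0, k(s(0), a))   [R5 at 2.2]
5. cons(0, k(s(0), a))  →  cons(0, s(s(0)))   [R6 at 2]

cons(0, s(s(0)))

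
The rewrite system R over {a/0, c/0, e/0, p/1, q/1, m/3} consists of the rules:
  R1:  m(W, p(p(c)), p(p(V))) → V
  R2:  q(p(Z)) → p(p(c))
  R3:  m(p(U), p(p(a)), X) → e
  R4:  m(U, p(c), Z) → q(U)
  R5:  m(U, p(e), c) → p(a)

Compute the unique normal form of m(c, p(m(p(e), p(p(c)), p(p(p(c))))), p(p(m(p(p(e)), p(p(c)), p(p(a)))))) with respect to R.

a

1. m(c, p(m(p(e), p(p(c)), p(p(p(c))))), p(p(m(p(p(e)), p(p(c)), p(p(a))))))  →  m(c, p(p(c)), p(p(m(p(p(e)), p(p(c)), p(p(a))))))   [R1 at 2.1]
2. m(c, p(p(c)), p(p(m(p(p(e)), p(p(c)), p(p(a))))))  →  m(p(p(e)), p(p(c)), p(p(a)))   [R1 at ε]
3. m(p(p(e)), p(p(c)), p(p(a)))  →  a   [R1 at ε]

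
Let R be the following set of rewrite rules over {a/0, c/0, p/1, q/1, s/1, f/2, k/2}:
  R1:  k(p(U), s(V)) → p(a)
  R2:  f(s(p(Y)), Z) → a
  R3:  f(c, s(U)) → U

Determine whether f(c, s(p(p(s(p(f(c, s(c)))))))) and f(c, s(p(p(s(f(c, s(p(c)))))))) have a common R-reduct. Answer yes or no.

yes — NF(t₁) = p(p(s(p(c)))), NF(t₂) = p(p(s(p(c))))

Reduce t₁ = f(c, s(p(p(s(p(f(c, s(c)))))))):
1. f(c, s(p(p(s(p(f(c, s(c))))))))  →  p(p(s(p(f(c, s(c))))))   [R3 at ε]
2. p(p(s(p(f(c, s(c))))))  →  p(p(s(p(c))))   [R3 at 1.1.1.1]

Reduce t₂ = f(c, s(p(p(s(f(c, s(p(c)))))))):
1. f(c, s(p(p(s(f(c, s(p(c))))))))  →  p(p(s(f(c, s(p(c))))))   [R3 at ε]
2. p(p(s(f(c, s(p(c))))))  →  p(p(s(p(c))))   [R3 at 1.1.1]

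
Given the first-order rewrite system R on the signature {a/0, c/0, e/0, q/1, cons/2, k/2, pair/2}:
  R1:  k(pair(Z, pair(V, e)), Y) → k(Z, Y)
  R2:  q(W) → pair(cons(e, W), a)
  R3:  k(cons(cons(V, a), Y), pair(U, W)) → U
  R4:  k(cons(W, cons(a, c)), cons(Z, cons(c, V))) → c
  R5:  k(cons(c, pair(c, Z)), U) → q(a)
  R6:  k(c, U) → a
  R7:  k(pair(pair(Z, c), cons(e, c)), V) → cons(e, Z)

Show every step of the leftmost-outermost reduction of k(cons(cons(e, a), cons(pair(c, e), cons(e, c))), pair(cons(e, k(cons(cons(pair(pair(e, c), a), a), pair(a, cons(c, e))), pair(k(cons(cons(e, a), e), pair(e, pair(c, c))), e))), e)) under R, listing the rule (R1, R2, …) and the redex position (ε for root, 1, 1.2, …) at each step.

cons(e, e)

1. k(cons(cons(e, a), cons(pair(c, e), cons(e, c))), pair(cons(e, k(cons(cons(pair(pair(e, c), a), a), pair(a, cons(c, e))), pair(k(cons(cons(e, a), e), pair(e, pair(c, c))), e))), e))  →  cons(e, k(cons(cons(pair(pair(e, c), a), a), pair(a, cons(c, e))), pair(k(cons(cons(e, a), e), pair(e, pair(c, c))), e)))   [R3 at ε]
2. cons(e, k(cons(cons(pair(pair(e, c), a), a), pair(a, cons(c, e))), pair(k(cons(cons(e, a), e), pair(e, pair(c, c))), e)))  →  cons(e, k(cons(cons(e, a), e), pair(e, pair(c, c))))   [R3 at 2]
3. cons(e, k(cons(cons(e, a), e), pair(e, pair(c, c))))  →  cons(e, e)   [R3 at 2]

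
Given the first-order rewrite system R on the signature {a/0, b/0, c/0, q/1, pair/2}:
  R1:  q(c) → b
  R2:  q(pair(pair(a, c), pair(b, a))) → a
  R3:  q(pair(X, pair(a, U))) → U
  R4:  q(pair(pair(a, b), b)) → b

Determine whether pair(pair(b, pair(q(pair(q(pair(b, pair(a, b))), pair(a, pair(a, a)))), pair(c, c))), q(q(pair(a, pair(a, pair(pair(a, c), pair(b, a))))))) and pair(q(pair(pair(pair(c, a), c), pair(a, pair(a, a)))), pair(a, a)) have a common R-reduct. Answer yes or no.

Reduce t₁ = pair(pair(b, pair(q(pair(q(pair(b, pair(a, b))), pair(a, pair(a, a)))), pair(c, c))), q(q(pair(a, pair(a, pair(pair(a, c), pair(b, a))))))):
1. pair(pair(b, pair(q(pair(q(pair(b, pair(a, b))), pair(a, pair(a, a)))), pair(c, c))), q(q(pair(a, pair(a, pair(pair(a, c), pair(b, a)))))))  →  pair(pair(b, pair(pair(a, a), pair(c, c))), q(q(pair(a, pair(a, pair(pair(a, c), pair(b, a)))))))   [R3 at 1.2.1]
2. pair(pair(b, pair(pair(a, a), pair(c, c))), q(q(pair(a, pair(a, pair(pair(a, c), pair(b, a)))))))  →  pair(pair(b, pair(pair(a, a), pair(c, c))), q(pair(pair(a, c), pair(b, a))))   [R3 at 2.1]
3. pair(pair(b, pair(pair(a, a), pair(c, c))), q(pair(pair(a, c), pair(b, a))))  →  pair(pair(b, pair(pair(a, a), pair(c, c))), a)   [R2 at 2]

Reduce t₂ = pair(q(pair(pair(pair(c, a), c), pair(a, pair(a, a)))), pair(a, a)):
1. pair(q(pair(pair(pair(c, a), c), pair(a, pair(a, a)))), pair(a, a))  →  pair(pair(a, a), pair(a, a))   [R3 at 1]

no — NF(t₁) = pair(pair(b, pair(pair(a, a), pair(c, c))), a), NF(t₂) = pair(pair(a, a), pair(a, a))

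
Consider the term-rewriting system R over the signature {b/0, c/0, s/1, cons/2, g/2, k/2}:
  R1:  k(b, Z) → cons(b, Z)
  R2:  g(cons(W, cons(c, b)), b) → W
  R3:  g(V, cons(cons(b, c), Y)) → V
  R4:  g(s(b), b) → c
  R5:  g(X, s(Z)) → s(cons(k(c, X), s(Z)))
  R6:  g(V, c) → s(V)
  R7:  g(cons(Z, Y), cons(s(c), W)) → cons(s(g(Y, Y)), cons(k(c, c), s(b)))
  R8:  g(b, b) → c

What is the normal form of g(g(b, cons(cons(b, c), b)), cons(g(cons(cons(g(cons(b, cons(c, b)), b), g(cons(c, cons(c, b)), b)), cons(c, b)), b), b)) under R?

b

1. g(g(b, cons(cons(b, c), b)), cons(g(cons(cons(g(cons(b, cons(c, b)), b), g(cons(c, cons(c, b)), b)), cons(c, b)), b), b))  →  g(b, cons(g(cons(cons(g(cons(b, cons(c, b)), b), g(cons(c, cons(c, b)), b)), cons(c, b)), b), b))   [R3 at 1]
2. g(b, cons(g(cons(cons(g(cons(b, cons(c, b)), b), g(cons(c, cons(c, b)), b)), cons(c, b)), b), b))  →  g(b, cons(cons(g(cons(b, cons(c, b)), b), g(cons(c, cons(c, b)), b)), b))   [R2 at 2.1]
3. g(b, cons(cons(g(cons(b, cons(c, b)), b), g(cons(c, cons(c, b)), b)), b))  →  g(b, cons(cons(b, g(cons(c, cons(c, b)), b)), b))   [R2 at 2.1.1]
4. g(b, cons(cons(b, g(cons(c, cons(c, b)), b)), b))  →  g(b, cons(cons(b, c), b))   [R2 at 2.1.2]
5. g(b, cons(cons(b, c), b))  →  b   [R3 at ε]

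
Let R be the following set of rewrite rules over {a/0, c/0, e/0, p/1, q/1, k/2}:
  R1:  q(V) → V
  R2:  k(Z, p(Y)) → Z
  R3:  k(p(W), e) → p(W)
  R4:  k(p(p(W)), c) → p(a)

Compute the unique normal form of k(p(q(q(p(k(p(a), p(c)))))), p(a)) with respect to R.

p(p(p(a)))

1. k(p(q(q(p(k(p(a), p(c)))))), p(a))  →  p(q(q(p(k(p(a), p(c))))))   [R2 at ε]
2. p(q(q(p(k(p(a), p(c))))))  →  p(q(p(k(p(a), p(c)))))   [R1 at 1]
3. p(q(p(k(p(a), p(c)))))  →  p(p(k(p(a), p(c))))   [R1 at 1]
4. p(p(k(p(a), p(c))))  →  p(p(p(a)))   [R2 at 1.1]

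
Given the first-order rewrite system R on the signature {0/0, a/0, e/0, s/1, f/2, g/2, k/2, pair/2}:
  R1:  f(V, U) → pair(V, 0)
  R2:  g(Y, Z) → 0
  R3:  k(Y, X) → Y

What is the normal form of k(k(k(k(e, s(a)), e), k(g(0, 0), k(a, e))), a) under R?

1. k(k(k(k(e, s(a)), e), k(g(0, 0), k(a, e))), a)  →  k(k(k(e, s(a)), e), k(g(0, 0), k(a, e)))   [R3 at ε]
2. k(k(k(e, s(a)), e), k(g(0, 0), k(a, e)))  →  k(k(e, s(a)), e)   [R3 at ε]
3. k(k(e, s(a)), e)  →  k(e, s(a))   [R3 at ε]
4. k(e, s(a))  →  e   [R3 at ε]

e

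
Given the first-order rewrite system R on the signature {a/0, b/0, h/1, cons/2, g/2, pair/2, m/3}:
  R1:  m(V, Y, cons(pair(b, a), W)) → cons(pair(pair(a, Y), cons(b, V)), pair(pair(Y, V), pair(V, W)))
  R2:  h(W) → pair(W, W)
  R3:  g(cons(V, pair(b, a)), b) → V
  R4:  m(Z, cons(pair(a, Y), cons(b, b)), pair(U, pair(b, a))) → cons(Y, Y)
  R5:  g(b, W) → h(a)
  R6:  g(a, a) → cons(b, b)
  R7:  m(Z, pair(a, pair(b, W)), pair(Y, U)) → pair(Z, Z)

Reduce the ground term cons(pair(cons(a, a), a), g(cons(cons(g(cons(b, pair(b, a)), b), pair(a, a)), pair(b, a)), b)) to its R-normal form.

1. cons(pair(cons(a, a), a), g(cons(cons(g(cons(b, pair(b, a)), b), pair(a, a)), pair(b, a)), b))  →  cons(pair(cons(a, a), a), cons(g(cons(b, pair(b, a)), b), pair(a, a)))   [R3 at 2]
2. cons(pair(cons(a, a), a), cons(g(cons(b, pair(b, a)), b), pair(a, a)))  →  cons(pair(cons(a, a), a), cons(b, pair(a, a)))   [R3 at 2.1]

cons(pair(cons(a, a), a), cons(b, pair(a, a)))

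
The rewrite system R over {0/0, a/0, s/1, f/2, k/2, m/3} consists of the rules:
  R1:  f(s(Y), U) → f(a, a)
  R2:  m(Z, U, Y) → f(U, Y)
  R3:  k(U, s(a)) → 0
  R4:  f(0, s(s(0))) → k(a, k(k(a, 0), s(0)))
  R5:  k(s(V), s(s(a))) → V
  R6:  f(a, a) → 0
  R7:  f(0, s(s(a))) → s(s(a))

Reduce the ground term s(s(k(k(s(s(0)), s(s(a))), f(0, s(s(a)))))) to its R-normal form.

s(s(0))

1. s(s(k(k(s(s(0)), s(s(a))), f(0, s(s(a))))))  →  s(s(k(s(0), f(0, s(s(a))))))   [R5 at 1.1.1]
2. s(s(k(s(0), f(0, s(s(a))))))  →  s(s(k(s(0), s(s(a)))))   [R7 at 1.1.2]
3. s(s(k(s(0), s(s(a)))))  →  s(s(0))   [R5 at 1.1]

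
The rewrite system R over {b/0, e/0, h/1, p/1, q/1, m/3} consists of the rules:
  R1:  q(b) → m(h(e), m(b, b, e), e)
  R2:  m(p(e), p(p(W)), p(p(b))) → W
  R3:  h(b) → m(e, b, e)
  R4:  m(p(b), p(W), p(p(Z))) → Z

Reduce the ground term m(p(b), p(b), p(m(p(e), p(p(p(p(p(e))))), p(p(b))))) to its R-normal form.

1. m(p(b), p(b), p(m(p(e), p(p(p(p(p(e))))), p(p(b)))))  →  m(p(b), p(b), p(p(p(p(e)))))   [R2 at 3.1]
2. m(p(b), p(b), p(p(p(p(e)))))  →  p(p(e))   [R4 at ε]

p(p(e))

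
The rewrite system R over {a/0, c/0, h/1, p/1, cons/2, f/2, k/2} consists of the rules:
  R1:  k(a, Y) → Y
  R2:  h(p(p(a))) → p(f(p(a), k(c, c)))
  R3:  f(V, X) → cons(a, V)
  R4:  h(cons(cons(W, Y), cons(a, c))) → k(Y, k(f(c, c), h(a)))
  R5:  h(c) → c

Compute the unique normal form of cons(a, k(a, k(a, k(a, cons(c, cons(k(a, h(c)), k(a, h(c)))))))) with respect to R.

1. cons(a, k(a, k(a, k(a, cons(c, cons(k(a, h(c)), k(a, h(c))))))))  →  cons(a, k(a, k(a, cons(c, cons(k(a, h(c)), k(a, h(c)))))))   [R1 at 2]
2. cons(a, k(a, k(a, cons(c, cons(k(a, h(c)), k(a, h(c)))))))  →  cons(a, k(a, cons(c, cons(k(a, h(c)), k(a, h(c))))))   [R1 at 2]
3. cons(a, k(a, cons(c, cons(k(a, h(c)), k(a, h(c))))))  →  cons(a, cons(c, cons(k(a, h(c)), k(a, h(c)))))   [R1 at 2]
4. cons(a, cons(c, cons(k(a, h(c)), k(a, h(c)))))  →  cons(a, cons(c, cons(h(c), k(a, h(c)))))   [R1 at 2.2.1]
5. cons(a, cons(c, cons(h(c), k(a, h(c)))))  →  cons(a, cons(c, cons(c, k(a, h(c)))))   [R5 at 2.2.1]
6. cons(a, cons(c, cons(c, k(a, h(c)))))  →  cons(a, cons(c, cons(c, h(c))))   [R1 at 2.2.2]
7. cons(a, cons(c, cons(c, h(c))))  →  cons(a, cons(c, cons(c, c)))   [R5 at 2.2.2]

cons(a, cons(c, cons(c, c)))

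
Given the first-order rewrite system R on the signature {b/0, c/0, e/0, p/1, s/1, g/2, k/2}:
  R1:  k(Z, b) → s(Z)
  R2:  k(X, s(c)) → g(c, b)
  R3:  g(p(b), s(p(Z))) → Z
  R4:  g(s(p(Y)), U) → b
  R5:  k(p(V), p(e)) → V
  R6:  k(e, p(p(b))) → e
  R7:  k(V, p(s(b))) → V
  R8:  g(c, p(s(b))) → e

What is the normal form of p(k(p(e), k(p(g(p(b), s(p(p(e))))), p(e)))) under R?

1. p(k(p(e), k(p(g(p(b), s(p(p(e))))), p(e))))  →  p(k(p(e), g(p(b), s(p(p(e))))))   [R5 at 1.2]
2. p(k(p(e), g(p(b), s(p(p(e))))))  →  p(k(p(e), p(e)))   [R3 at 1.2]
3. p(k(p(e), p(e)))  →  p(e)   [R5 at 1]

p(e)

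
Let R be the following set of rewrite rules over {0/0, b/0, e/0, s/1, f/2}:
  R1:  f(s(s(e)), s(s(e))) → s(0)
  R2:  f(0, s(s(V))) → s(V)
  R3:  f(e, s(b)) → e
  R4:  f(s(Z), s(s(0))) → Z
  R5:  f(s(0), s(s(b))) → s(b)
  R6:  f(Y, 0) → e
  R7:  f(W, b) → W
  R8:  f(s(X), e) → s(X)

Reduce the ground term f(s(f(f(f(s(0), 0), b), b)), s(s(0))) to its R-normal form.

1. f(s(f(f(f(s(0), 0), b), b)), s(s(0)))  →  f(f(f(s(0), 0), b), b)   [R4 at ε]
2. f(f(f(s(0), 0), b), b)  →  f(f(s(0), 0), b)   [R7 at ε]
3. f(f(s(0), 0), b)  →  f(s(0), 0)   [R7 at ε]
4. f(s(0), 0)  →  e   [R6 at ε]

e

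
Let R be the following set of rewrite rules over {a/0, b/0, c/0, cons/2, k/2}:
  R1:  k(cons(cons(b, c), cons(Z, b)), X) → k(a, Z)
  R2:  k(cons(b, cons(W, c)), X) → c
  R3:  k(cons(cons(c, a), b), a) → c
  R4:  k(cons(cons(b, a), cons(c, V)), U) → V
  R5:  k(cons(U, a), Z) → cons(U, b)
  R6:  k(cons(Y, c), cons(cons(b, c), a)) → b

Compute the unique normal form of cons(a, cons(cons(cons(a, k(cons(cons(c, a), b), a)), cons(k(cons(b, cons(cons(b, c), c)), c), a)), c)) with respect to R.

cons(a, cons(cons(cons(a, c), cons(c, a)), c))

1. cons(a, cons(cons(cons(a, k(cons(cons(c, a), b), a)), cons(k(cons(b, cons(cons(b, c), c)), c), a)), c))  →  cons(a, cons(cons(cons(a, c), cons(k(cons(b, cons(cons(b, c), c)), c), a)), c))   [R3 at 2.1.1.2]
2. cons(a, cons(cons(cons(a, c), cons(k(cons(b, cons(cons(b, c), c)), c), a)), c))  →  cons(a, cons(cons(cons(a, c), cons(c, a)), c))   [R2 at 2.1.2.1]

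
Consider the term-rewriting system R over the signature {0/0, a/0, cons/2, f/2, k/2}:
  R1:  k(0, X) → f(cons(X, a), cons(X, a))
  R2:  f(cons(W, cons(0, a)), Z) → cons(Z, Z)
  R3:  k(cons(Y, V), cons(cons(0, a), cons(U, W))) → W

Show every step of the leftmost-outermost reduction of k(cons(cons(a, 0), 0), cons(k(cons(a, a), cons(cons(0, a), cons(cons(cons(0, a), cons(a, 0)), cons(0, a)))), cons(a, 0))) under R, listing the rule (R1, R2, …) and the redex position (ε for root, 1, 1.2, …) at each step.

0

1. k(cons(cons(a, 0), 0), cons(k(cons(a, a), cons(cons(0, a), cons(cons(cons(0, a), cons(a, 0)), cons(0, a)))), cons(a, 0)))  →  k(cons(cons(a, 0), 0), cons(cons(0, a), cons(a, 0)))   [R3 at 2.1]
2. k(cons(cons(a, 0), 0), cons(cons(0, a), cons(a, 0)))  →  0   [R3 at ε]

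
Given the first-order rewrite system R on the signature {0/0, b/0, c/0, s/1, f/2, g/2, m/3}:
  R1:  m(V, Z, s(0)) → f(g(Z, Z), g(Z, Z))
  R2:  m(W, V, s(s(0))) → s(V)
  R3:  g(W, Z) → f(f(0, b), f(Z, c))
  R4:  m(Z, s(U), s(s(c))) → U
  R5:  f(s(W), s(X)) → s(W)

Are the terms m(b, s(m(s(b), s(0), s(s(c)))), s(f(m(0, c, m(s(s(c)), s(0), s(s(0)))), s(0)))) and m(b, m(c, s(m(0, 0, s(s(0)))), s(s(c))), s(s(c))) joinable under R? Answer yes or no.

Reduce t₁ = m(b, s(m(s(b), s(0), s(s(c)))), s(f(m(0, c, m(s(s(c)), s(0), s(s(0)))), s(0)))):
1. m(b, s(m(s(b), s(0), s(s(c)))), s(f(m(0, c, m(s(s(c)), s(0), s(s(0)))), s(0))))  →  m(b, s(0), s(f(m(0, c, m(s(s(c)), s(0), s(s(0)))), s(0))))   [R4 at 2.1]
2. m(b, s(0), s(f(m(0, c, m(s(s(c)), s(0), s(s(0)))), s(0))))  →  m(b, s(0), s(f(m(0, c, s(s(0))), s(0))))   [R2 at 3.1.1.3]
3. m(b, s(0), s(f(m(0, c, s(s(0))), s(0))))  →  m(b, s(0), s(f(s(c), s(0))))   [R2 at 3.1.1]
4. m(b, s(0), s(f(s(c), s(0))))  →  m(b, s(0), s(s(c)))   [R5 at 3.1]
5. m(b, s(0), s(s(c)))  →  0   [R4 at ε]

Reduce t₂ = m(b, m(c, s(m(0, 0, s(s(0)))), s(s(c))), s(s(c))):
1. m(b, m(c, s(m(0, 0, s(s(0)))), s(s(c))), s(s(c)))  →  m(b, m(0, 0, s(s(0))), s(s(c)))   [R4 at 2]
2. m(b, m(0, 0, s(s(0))), s(s(c)))  →  m(b, s(0), s(s(c)))   [R2 at 2]
3. m(b, s(0), s(s(c)))  →  0   [R4 at ε]

yes — NF(t₁) = 0, NF(t₂) = 0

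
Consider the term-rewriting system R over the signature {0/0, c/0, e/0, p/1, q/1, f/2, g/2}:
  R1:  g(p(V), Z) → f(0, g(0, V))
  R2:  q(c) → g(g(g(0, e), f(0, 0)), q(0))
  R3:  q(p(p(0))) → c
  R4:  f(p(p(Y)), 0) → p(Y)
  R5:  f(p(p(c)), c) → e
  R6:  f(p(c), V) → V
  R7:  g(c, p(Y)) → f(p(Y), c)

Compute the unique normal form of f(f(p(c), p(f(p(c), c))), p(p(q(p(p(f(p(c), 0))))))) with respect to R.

p(p(c))

1. f(f(p(c), p(f(p(c), c))), p(p(q(p(p(f(p(c), 0)))))))  →  f(p(f(p(c), c)), p(p(q(p(p(f(p(c), 0)))))))   [R6 at 1]
2. f(p(f(p(c), c)), p(p(q(p(p(f(p(c), 0)))))))  →  f(p(c), p(p(q(p(p(f(p(c), 0)))))))   [R6 at 1.1]
3. f(p(c), p(p(q(p(p(f(p(c), 0)))))))  →  p(p(q(p(p(f(p(c), 0))))))   [R6 at ε]
4. p(p(q(p(p(f(p(c), 0))))))  →  p(p(q(p(p(0)))))   [R6 at 1.1.1.1.1]
5. p(p(q(p(p(0)))))  →  p(p(c))   [R3 at 1.1]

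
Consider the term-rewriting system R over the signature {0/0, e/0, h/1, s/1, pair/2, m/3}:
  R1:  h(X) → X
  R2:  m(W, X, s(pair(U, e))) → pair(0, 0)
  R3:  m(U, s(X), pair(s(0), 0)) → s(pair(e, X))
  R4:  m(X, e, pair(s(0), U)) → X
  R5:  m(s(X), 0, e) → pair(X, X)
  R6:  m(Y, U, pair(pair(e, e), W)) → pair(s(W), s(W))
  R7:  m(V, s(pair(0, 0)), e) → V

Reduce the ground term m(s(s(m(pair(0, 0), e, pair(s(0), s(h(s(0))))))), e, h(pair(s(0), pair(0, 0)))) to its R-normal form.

1. m(s(s(m(pair(0, 0), e, pair(s(0), s(h(s(0))))))), e, h(pair(s(0), pair(0, 0))))  →  m(s(s(pair(0, 0))), e, h(pair(s(0), pair(0, 0))))   [R4 at 1.1.1]
2. m(s(s(pair(0, 0))), e, h(pair(s(0), pair(0, 0))))  →  m(s(s(pair(0, 0))), e, pair(s(0), pair(0, 0)))   [R1 at 3]
3. m(s(s(pair(0, 0))), e, pair(s(0), pair(0, 0)))  →  s(s(pair(0, 0)))   [R4 at ε]

s(s(pair(0, 0)))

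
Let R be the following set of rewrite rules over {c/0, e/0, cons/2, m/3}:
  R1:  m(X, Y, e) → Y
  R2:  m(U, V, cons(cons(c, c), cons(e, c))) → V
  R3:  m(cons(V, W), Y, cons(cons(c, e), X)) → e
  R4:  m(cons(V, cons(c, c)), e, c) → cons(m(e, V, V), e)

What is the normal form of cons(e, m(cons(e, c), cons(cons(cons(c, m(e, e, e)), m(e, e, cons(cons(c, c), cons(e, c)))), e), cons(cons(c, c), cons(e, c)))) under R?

1. cons(e, m(cons(e, c), cons(cons(cons(c, m(e, e, e)), m(e, e, cons(cons(c, c), cons(e, c)))), e), cons(cons(c, c), cons(e, c))))  →  cons(e, cons(cons(cons(c, m(e, e, e)), m(e, e, cons(cons(c, c), cons(e, c)))), e))   [R2 at 2]
2. cons(e, cons(cons(cons(c, m(e, e, e)), m(e, e, cons(cons(c, c), cons(e, c)))), e))  →  cons(e, cons(cons(cons(c, e), m(e, e, cons(cons(c, c), cons(e, c)))), e))   [R1 at 2.1.1.2]
3. cons(e, cons(cons(cons(c, e), m(e, e, cons(cons(c, c), cons(e, c)))), e))  →  cons(e, cons(cons(cons(c, e), e), e))   [R2 at 2.1.2]

cons(e, cons(cons(cons(c, e), e), e))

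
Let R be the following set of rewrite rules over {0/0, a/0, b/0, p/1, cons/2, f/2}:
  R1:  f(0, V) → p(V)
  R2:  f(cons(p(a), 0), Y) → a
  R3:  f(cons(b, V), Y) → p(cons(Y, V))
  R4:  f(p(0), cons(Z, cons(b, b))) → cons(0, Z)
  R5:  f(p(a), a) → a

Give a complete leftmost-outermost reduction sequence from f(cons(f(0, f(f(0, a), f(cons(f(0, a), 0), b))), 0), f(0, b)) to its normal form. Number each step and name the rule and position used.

1. f(cons(f(0, f(f(0, a), f(cons(f(0, a), 0), b))), 0), f(0, b))  →  f(cons(p(f(f(0, a), f(cons(f(0, a), 0), b))), 0), f(0, b))   [R1 at 1.1]
2. f(cons(p(f(f(0, a), f(cons(f(0, a), 0), b))), 0), f(0, b))  →  f(cons(p(f(p(a), f(cons(f(0, a), 0), b))), 0), f(0, b))   [R1 at 1.1.1.1]
3. f(cons(p(f(p(a), f(cons(f(0, a), 0), b))), 0), f(0, b))  →  f(cons(p(f(p(a), f(cons(p(a), 0), b))), 0), f(0, b))   [R1 at 1.1.1.2.1.1]
4. f(cons(p(f(p(a), f(cons(p(a), 0), b))), 0), f(0, b))  →  f(cons(p(f(p(a), a)), 0), f(0, b))   [R2 at 1.1.1.2]
5. f(cons(p(f(p(a), a)), 0), f(0, b))  →  f(cons(p(a), 0), f(0, b))   [R5 at 1.1.1]
6. f(cons(p(a), 0), f(0, b))  →  a   [R2 at ε]

a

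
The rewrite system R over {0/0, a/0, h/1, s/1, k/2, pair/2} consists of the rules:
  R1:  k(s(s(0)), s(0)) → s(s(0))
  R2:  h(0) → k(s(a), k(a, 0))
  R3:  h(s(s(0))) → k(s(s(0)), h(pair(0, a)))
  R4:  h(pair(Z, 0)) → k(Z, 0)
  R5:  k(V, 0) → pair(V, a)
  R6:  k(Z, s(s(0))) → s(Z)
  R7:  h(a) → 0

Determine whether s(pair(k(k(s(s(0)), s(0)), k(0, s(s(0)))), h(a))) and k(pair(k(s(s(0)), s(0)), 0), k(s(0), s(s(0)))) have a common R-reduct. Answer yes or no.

Reduce t₁ = s(pair(k(k(s(s(0)), s(0)), k(0, s(s(0)))), h(a))):
1. s(pair(k(k(s(s(0)), s(0)), k(0, s(s(0)))), h(a)))  →  s(pair(k(s(s(0)), k(0, s(s(0)))), h(a)))   [R1 at 1.1.1]
2. s(pair(k(s(s(0)), k(0, s(s(0)))), h(a)))  →  s(pair(k(s(s(0)), s(0)), h(a)))   [R6 at 1.1.2]
3. s(pair(k(s(s(0)), s(0)), h(a)))  →  s(pair(s(s(0)), h(a)))   [R1 at 1.1]
4. s(pair(s(s(0)), h(a)))  →  s(pair(s(s(0)), 0))   [R7 at 1.2]

Reduce t₂ = k(pair(k(s(s(0)), s(0)), 0), k(s(0), s(s(0)))):
1. k(pair(k(s(s(0)), s(0)), 0), k(s(0), s(s(0))))  →  k(pair(s(s(0)), 0), k(s(0), s(s(0))))   [R1 at 1.1]
2. k(pair(s(s(0)), 0), k(s(0), s(s(0))))  →  k(pair(s(s(0)), 0), s(s(0)))   [R6 at 2]
3. k(pair(s(s(0)), 0), s(s(0)))  →  s(pair(s(s(0)), 0))   [R6 at ε]

yes — NF(t₁) = s(pair(s(s(0)), 0)), NF(t₂) = s(pair(s(s(0)), 0))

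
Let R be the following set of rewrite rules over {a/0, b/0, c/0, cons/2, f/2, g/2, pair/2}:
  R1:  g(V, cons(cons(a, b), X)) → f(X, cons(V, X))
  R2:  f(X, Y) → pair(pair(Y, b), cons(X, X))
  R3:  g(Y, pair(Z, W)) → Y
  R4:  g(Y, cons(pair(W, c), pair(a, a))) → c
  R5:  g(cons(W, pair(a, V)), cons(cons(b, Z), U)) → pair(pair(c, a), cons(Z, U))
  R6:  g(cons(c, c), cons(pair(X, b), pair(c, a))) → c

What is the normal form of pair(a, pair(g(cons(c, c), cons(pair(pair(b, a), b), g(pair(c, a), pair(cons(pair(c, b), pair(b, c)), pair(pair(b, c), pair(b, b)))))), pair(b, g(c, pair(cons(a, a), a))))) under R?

1. pair(a, pair(g(cons(c, c), cons(pair(pair(b, a), b), g(pair(c, a), pair(cons(pair(c, b), pair(b, c)), pair(pair(b, c), pair(b, b)))))), pair(b, g(c, pair(cons(a, a), a)))))  →  pair(a, pair(g(cons(c, c), cons(pair(pair(b, a), b), pair(c, a))), pair(b, g(c, pair(cons(a, a), a)))))   [R3 at 2.1.2.2]
2. pair(a, pair(g(cons(c, c), cons(pair(pair(b, a), b), pair(c, a))), pair(b, g(c, pair(cons(a, a), a)))))  →  pair(a, pair(c, pair(b, g(c, pair(cons(a, a), a)))))   [R6 at 2.1]
3. pair(a, pair(c, pair(b, g(c, pair(cons(a, a), a)))))  →  pair(a, pair(c, pair(b, c)))   [R3 at 2.2.2]

pair(a, pair(c, pair(b, c)))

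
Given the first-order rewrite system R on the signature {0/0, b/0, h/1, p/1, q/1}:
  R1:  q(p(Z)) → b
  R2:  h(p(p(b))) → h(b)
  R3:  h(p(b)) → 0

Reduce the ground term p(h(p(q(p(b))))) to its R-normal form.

p(0)

1. p(h(p(q(p(b)))))  →  p(h(p(b)))   [R1 at 1.1.1]
2. p(h(p(b)))  →  p(0)   [R3 at 1]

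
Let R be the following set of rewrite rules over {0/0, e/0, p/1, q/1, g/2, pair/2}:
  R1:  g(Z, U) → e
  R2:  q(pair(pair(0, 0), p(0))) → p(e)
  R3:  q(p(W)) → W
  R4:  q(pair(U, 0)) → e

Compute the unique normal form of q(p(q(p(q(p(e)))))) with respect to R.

e

1. q(p(q(p(q(p(e))))))  →  q(p(q(p(e))))   [R3 at ε]
2. q(p(q(p(e))))  →  q(p(e))   [R3 at ε]
3. q(p(e))  →  e   [R3 at ε]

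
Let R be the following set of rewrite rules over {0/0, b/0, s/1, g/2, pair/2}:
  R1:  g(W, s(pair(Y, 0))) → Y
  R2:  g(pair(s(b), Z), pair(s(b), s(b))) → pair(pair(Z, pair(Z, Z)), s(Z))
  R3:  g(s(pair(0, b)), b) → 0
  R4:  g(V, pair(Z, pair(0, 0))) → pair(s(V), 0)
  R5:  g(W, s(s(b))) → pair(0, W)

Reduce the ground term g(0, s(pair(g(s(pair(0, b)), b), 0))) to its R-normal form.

1. g(0, s(pair(g(s(pair(0, b)), b), 0)))  →  g(s(pair(0, b)), b)   [R1 at ε]
2. g(s(pair(0, b)), b)  →  0   [R3 at ε]

0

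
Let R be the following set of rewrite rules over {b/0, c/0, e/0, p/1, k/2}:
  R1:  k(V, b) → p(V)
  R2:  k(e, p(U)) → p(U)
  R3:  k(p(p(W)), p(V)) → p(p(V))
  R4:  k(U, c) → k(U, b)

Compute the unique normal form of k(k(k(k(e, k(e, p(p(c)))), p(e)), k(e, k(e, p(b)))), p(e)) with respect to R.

p(p(e))

1. k(k(k(k(e, k(e, p(p(c)))), p(e)), k(e, k(e, p(b)))), p(e))  →  k(k(k(k(e, p(p(c))), p(e)), k(e, k(e, p(b)))), p(e))   [R2 at 1.1.1.2]
2. k(k(k(k(e, p(p(c))), p(e)), k(e, k(e, p(b)))), p(e))  →  k(k(k(p(p(c)), p(e)), k(e, k(e, p(b)))), p(e))   [R2 at 1.1.1]
3. k(k(k(p(p(c)), p(e)), k(e, k(e, p(b)))), p(e))  →  k(k(p(p(e)), k(e, k(e, p(b)))), p(e))   [R3 at 1.1]
4. k(k(p(p(e)), k(e, k(e, p(b)))), p(e))  →  k(k(p(p(e)), k(e, p(b))), p(e))   [R2 at 1.2.2]
5. k(k(p(p(e)), k(e, p(b))), p(e))  →  k(k(p(p(e)), p(b)), p(e))   [R2 at 1.2]
6. k(k(p(p(e)), p(b)), p(e))  →  k(p(p(b)), p(e))   [R3 at 1]
7. k(p(p(b)), p(e))  →  p(p(e))   [R3 at ε]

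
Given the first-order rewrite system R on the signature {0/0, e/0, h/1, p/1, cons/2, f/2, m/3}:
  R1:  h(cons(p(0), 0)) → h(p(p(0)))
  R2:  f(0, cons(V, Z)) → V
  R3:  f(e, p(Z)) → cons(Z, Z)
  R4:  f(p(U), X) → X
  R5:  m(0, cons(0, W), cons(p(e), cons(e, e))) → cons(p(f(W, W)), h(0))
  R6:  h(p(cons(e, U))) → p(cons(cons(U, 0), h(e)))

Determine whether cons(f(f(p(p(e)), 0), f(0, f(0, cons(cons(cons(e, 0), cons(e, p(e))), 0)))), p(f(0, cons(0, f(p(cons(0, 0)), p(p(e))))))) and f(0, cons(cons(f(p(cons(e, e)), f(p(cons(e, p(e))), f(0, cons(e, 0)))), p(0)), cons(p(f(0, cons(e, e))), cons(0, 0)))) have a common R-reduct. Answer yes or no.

yes — NF(t₁) = cons(e, p(0)), NF(t₂) = cons(e, p(0))

Reduce t₁ = cons(f(f(p(p(e)), 0), f(0, f(0, cons(cons(cons(e, 0), cons(e, p(e))), 0)))), p(f(0, cons(0, f(p(cons(0, 0)), p(p(e))))))):
1. cons(f(f(p(p(e)), 0), f(0, f(0, cons(cons(cons(e, 0), cons(e, p(e))), 0)))), p(f(0, cons(0, f(p(cons(0, 0)), p(p(e)))))))  →  cons(f(0, f(0, f(0, cons(cons(cons(e, 0), cons(e, p(e))), 0)))), p(f(0, cons(0, f(p(cons(0, 0)), p(p(e)))))))   [R4 at 1.1]
2. cons(f(0, f(0, f(0, cons(cons(cons(e, 0), cons(e, p(e))), 0)))), p(f(0, cons(0, f(p(cons(0, 0)), p(p(e)))))))  →  cons(f(0, f(0, cons(cons(e, 0), cons(e, p(e))))), p(f(0, cons(0, f(p(cons(0, 0)), p(p(e)))))))   [R2 at 1.2.2]
3. cons(f(0, f(0, cons(cons(e, 0), cons(e, p(e))))), p(f(0, cons(0, f(p(cons(0, 0)), p(p(e)))))))  →  cons(f(0, cons(e, 0)), p(f(0, cons(0, f(p(cons(0, 0)), p(p(e)))))))   [R2 at 1.2]
4. cons(f(0, cons(e, 0)), p(f(0, cons(0, f(p(cons(0, 0)), p(p(e)))))))  →  cons(e, p(f(0, cons(0, f(p(cons(0, 0)), p(p(e)))))))   [R2 at 1]
5. cons(e, p(f(0, cons(0, f(p(cons(0, 0)), p(p(e)))))))  →  cons(e, p(0))   [R2 at 2.1]

Reduce t₂ = f(0, cons(cons(f(p(cons(e, e)), f(p(cons(e, p(e))), f(0, cons(e, 0)))), p(0)), cons(p(f(0, cons(e, e))), cons(0, 0)))):
1. f(0, cons(cons(f(p(cons(e, e)), f(p(cons(e, p(e))), f(0, cons(e, 0)))), p(0)), cons(p(f(0, cons(e, e))), cons(0, 0))))  →  cons(f(p(cons(e, e)), f(p(cons(e, p(e))), f(0, cons(e, 0)))), p(0))   [R2 at ε]
2. cons(f(p(cons(e, e)), f(p(cons(e, p(e))), f(0, cons(e, 0)))), p(0))  →  cons(f(p(cons(e, p(e))), f(0, cons(e, 0))), p(0))   [R4 at 1]
3. cons(f(p(cons(e, p(e))), f(0, cons(e, 0))), p(0))  →  cons(f(0, cons(e, 0)), p(0))   [R4 at 1]
4. cons(f(0, cons(e, 0)), p(0))  →  cons(e, p(0))   [R2 at 1]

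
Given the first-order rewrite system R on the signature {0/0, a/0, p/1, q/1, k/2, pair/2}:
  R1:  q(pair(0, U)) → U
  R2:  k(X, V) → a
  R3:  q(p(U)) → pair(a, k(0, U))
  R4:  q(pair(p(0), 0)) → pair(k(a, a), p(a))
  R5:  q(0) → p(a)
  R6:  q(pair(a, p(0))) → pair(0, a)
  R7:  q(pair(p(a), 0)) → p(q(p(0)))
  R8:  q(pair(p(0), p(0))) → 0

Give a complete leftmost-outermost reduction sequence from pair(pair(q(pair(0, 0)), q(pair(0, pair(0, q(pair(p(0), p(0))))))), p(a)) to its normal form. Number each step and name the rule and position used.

1. pair(pair(q(pair(0, 0)), q(pair(0, pair(0, q(pair(p(0), p(0))))))), p(a))  →  pair(pair(0, q(pair(0, pair(0, q(pair(p(0), p(0))))))), p(a))   [R1 at 1.1]
2. pair(pair(0, q(pair(0, pair(0, q(pair(p(0), p(0))))))), p(a))  →  pair(pair(0, pair(0, q(pair(p(0), p(0))))), p(a))   [R1 at 1.2]
3. pair(pair(0, pair(0, q(pair(p(0), p(0))))), p(a))  →  pair(pair(0, pair(0, 0)), p(a))   [R8 at 1.2.2]

pair(pair(0, pair(0, 0)), p(a))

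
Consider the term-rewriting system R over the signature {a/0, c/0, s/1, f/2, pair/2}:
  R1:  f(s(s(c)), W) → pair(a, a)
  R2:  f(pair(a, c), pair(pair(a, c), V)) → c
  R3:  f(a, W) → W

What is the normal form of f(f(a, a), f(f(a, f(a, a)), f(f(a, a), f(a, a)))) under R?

1. f(f(a, a), f(f(a, f(a, a)), f(f(a, a), f(a, a))))  →  f(a, f(f(a, f(a, a)), f(f(a, a), f(a, a))))   [R3 at 1]
2. f(a, f(f(a, f(a, a)), f(f(a, a), f(a, a))))  →  f(f(a, f(a, a)), f(f(a, a), f(a, a)))   [R3 at ε]
3. f(f(a, f(a, a)), f(f(a, a), f(a, a)))  →  f(f(a, a), f(f(a, a), f(a, a)))   [R3 at 1]
4. f(f(a, a), f(f(a, a), f(a, a)))  →  f(a, f(f(a, a), f(a, a)))   [R3 at 1]
5. f(a, f(f(a, a), f(a, a)))  →  f(f(a, a), f(a, a))   [R3 at ε]
6. f(f(a, a), f(a, a))  →  f(a, f(a, a))   [R3 at 1]
7. f(a, f(a, a))  →  f(a, a)   [R3 at ε]
8. f(a, a)  →  a   [R3 at ε]

a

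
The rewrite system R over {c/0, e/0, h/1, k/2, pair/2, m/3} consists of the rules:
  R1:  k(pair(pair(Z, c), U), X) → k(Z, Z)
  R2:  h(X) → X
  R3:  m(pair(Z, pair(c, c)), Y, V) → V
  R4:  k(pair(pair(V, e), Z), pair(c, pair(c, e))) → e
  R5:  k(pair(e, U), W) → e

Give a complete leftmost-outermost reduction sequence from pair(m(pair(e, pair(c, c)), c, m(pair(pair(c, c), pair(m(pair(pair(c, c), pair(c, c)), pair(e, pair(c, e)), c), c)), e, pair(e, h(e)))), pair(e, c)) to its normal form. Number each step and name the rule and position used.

pair(pair(e, e), pair(e, c))

1. pair(m(pair(e, pair(c, c)), c, m(pair(pair(c, c), pair(m(pair(pair(c, c), pair(c, c)), pair(e, pair(c, e)), c), c)), e, pair(e, h(e)))), pair(e, c))  →  pair(m(pair(pair(c, c), pair(m(pair(pair(c, c), pair(c, c)), pair(e, pair(c, e)), c), c)), e, pair(e, h(e))), pair(e, c))   [R3 at 1]
2. pair(m(pair(pair(c, c), pair(m(pair(pair(c, c), pair(c, c)), pair(e, pair(c, e)), c), c)), e, pair(e, h(e))), pair(e, c))  →  pair(m(pair(pair(c, c), pair(c, c)), e, pair(e, h(e))), pair(e, c))   [R3 at 1.1.2.1]
3. pair(m(pair(pair(c, c), pair(c, c)), e, pair(e, h(e))), pair(e, c))  →  pair(pair(e, h(e)), pair(e, c))   [R3 at 1]
4. pair(pair(e, h(e)), pair(e, c))  →  pair(pair(e, e), pair(e, c))   [R2 at 1.2]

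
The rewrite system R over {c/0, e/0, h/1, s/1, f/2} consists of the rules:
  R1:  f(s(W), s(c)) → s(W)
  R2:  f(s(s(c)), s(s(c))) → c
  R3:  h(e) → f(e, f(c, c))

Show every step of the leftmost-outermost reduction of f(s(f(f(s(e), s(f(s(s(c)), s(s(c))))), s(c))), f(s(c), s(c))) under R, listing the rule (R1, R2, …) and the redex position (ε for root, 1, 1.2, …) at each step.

s(s(e))

1. f(s(f(f(s(e), s(f(s(s(c)), s(s(c))))), s(c))), f(s(c), s(c)))  →  f(s(f(f(s(e), s(c)), s(c))), f(s(c), s(c)))   [R2 at 1.1.1.2.1]
2. f(s(f(f(s(e), s(c)), s(c))), f(s(c), s(c)))  →  f(s(f(s(e), s(c))), f(s(c), s(c)))   [R1 at 1.1.1]
3. f(s(f(s(e), s(c))), f(s(c), s(c)))  →  f(s(s(e)), f(s(c), s(c)))   [R1 at 1.1]
4. f(s(s(e)), f(s(c), s(c)))  →  f(s(s(e)), s(c))   [R1 at 2]
5. f(s(s(e)), s(c))  →  s(s(e))   [R1 at ε]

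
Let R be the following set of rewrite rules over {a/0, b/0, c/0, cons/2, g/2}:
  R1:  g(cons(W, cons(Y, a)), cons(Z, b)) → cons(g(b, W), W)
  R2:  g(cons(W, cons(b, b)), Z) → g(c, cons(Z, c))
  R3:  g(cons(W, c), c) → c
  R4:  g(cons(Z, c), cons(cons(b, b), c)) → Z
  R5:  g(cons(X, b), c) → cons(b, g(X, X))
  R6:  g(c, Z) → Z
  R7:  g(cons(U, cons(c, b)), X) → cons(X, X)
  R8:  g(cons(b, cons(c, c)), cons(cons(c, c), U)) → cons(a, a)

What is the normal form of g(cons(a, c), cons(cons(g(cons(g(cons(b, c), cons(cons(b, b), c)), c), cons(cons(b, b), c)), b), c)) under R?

a

1. g(cons(a, c), cons(cons(g(cons(g(cons(b, c), cons(cons(b, b), c)), c), cons(cons(b, b), c)), b), c))  →  g(cons(a, c), cons(cons(g(cons(b, c), cons(cons(b, b), c)), b), c))   [R4 at 2.1.1]
2. g(cons(a, c), cons(cons(g(cons(b, c), cons(cons(b, b), c)), b), c))  →  g(cons(a, c), cons(cons(b, b), c))   [R4 at 2.1.1]
3. g(cons(a, c), cons(cons(b, b), c))  →  a   [R4 at ε]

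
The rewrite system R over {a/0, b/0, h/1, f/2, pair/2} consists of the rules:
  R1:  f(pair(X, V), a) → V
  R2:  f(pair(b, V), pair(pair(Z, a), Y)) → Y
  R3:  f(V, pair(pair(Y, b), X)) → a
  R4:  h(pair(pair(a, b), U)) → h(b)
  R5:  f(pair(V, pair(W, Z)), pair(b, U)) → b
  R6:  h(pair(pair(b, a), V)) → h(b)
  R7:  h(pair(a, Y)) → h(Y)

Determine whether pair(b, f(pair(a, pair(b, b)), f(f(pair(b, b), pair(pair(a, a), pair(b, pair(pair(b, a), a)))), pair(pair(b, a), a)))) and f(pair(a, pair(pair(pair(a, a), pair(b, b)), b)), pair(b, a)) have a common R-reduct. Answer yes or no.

Reduce t₁ = pair(b, f(pair(a, pair(b, b)), f(f(pair(b, b), pair(pair(a, a), pair(b, pair(pair(b, a), a)))), pair(pair(b, a), a)))):
1. pair(b, f(pair(a, pair(b, b)), f(f(pair(b, b), pair(pair(a, a), pair(b, pair(pair(b, a), a)))), pair(pair(b, a), a))))  →  pair(b, f(pair(a, pair(b, b)), f(pair(b, pair(pair(b, a), a)), pair(pair(b, a), a))))   [R2 at 2.2.1]
2. pair(b, f(pair(a, pair(b, b)), f(pair(b, pair(pair(b, a), a)), pair(pair(b, a), a))))  →  pair(b, f(pair(a, pair(b, b)), a))   [R2 at 2.2]
3. pair(b, f(pair(a, pair(b, b)), a))  →  pair(b, pair(b, b))   [R1 at 2]

Reduce t₂ = f(pair(a, pair(pair(pair(a, a), pair(b, b)), b)), pair(b, a)):
1. f(pair(a, pair(pair(pair(a, a), pair(b, b)), b)), pair(b, a))  →  b   [R5 at ε]

no — NF(t₁) = pair(b, pair(b, b)), NF(t₂) = b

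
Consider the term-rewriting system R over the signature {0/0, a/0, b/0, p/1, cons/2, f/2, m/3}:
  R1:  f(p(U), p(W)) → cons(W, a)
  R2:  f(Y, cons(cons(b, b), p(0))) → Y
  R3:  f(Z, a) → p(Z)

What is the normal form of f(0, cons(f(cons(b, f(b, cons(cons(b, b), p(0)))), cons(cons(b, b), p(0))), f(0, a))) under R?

0

1. f(0, cons(f(cons(b, f(b, cons(cons(b, b), p(0)))), cons(cons(b, b), p(0))), f(0, a)))  →  f(0, cons(cons(b, f(b, cons(cons(b, b), p(0)))), f(0, a)))   [R2 at 2.1]
2. f(0, cons(cons(b, f(b, cons(cons(b, b), p(0)))), f(0, a)))  →  f(0, cons(cons(b, b), f(0, a)))   [R2 at 2.1.2]
3. f(0, cons(cons(b, b), f(0, a)))  →  f(0, cons(cons(b, b), p(0)))   [R3 at 2.2]
4. f(0, cons(cons(b, b), p(0)))  →  0   [R2 at ε]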